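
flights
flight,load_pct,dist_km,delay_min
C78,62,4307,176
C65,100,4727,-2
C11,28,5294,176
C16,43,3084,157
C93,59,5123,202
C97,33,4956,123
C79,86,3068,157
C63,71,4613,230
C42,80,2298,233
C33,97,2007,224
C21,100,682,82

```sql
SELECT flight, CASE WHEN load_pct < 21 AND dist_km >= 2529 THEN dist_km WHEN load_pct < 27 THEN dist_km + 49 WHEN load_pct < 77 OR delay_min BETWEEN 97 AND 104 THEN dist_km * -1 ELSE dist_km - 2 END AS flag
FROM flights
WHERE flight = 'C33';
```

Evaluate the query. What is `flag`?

flight = C33: load_pct=97, dist_km=2007, delay_min=224.
load_pct < 21 AND dist_km >= 2529 → false
load_pct < 27 → false
load_pct < 77 OR delay_min BETWEEN 97 AND 104 → false
No prior WHEN matched → ELSE → 2005

2005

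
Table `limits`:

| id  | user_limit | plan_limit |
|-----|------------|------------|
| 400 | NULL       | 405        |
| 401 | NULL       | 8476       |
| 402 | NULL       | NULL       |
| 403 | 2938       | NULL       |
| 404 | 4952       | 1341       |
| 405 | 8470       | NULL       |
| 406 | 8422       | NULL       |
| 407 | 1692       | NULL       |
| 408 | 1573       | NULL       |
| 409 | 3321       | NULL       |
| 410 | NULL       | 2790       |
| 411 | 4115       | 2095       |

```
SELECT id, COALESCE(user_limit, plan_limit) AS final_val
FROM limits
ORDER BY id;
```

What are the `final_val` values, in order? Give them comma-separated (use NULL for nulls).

405, 8476, NULL, 2938, 4952, 8470, 8422, 1692, 1573, 3321, 2790, 4115

id=400: user_limit=NULL, plan_limit=405 → 405
id=401: user_limit=NULL, plan_limit=8476 → 8476
id=402: user_limit=NULL, plan_limit=NULL (all NULL) → NULL
id=403: user_limit=2938 → 2938
id=404: user_limit=4952 → 4952
id=405: user_limit=8470 → 8470
id=406: user_limit=8422 → 8422
id=407: user_limit=1692 → 1692
id=408: user_limit=1573 → 1573
id=409: user_limit=3321 → 3321
id=410: user_limit=NULL, plan_limit=2790 → 2790
id=411: user_limit=4115 → 4115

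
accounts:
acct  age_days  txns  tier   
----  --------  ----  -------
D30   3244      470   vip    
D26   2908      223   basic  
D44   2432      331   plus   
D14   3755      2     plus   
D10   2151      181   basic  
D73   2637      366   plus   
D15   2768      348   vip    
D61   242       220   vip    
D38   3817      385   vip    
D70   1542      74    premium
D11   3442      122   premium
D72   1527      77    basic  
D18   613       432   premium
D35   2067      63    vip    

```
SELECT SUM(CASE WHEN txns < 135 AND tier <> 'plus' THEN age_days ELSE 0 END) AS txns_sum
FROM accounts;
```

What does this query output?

acct=D30: ✗
acct=D26: ✗
acct=D44: ✗
acct=D14: ✗
acct=D10: ✗
acct=D73: ✗
acct=D15: ✗
acct=D61: ✗
acct=D38: ✗
acct=D70: ✓ → 1542
acct=D11: ✓ → 3442
acct=D72: ✓ → 1527
acct=D18: ✗
acct=D35: ✓ → 2067
txns_sum = 1542 + 3442 + 1527 + 2067 = 8578

8578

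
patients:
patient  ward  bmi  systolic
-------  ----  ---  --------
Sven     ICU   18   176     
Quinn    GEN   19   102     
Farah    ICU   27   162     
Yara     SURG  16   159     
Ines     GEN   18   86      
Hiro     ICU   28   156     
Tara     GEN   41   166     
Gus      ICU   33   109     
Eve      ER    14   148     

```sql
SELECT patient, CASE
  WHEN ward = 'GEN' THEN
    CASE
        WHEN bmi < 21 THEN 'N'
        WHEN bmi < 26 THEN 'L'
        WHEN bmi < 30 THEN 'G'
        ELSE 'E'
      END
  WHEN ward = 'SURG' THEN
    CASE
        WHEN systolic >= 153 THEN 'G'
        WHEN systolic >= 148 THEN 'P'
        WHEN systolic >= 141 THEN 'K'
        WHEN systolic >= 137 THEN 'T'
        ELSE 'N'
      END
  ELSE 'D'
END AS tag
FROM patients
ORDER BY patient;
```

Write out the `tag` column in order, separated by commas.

patient=Eve: ward='ER' → outer ELSE → D
patient=Farah: ward='ICU' → outer ELSE → D
patient=Gus: ward='ICU' → outer ELSE → D
patient=Hiro: ward='ICU' → outer ELSE → D
patient=Ines: ward='GEN' → inner[bmi < 21] → N
patient=Quinn: ward='GEN' → inner[bmi < 21] → N
patient=Sven: ward='ICU' → outer ELSE → D
patient=Tara: ward='GEN' → inner[ELSE] → E
patient=Yara: ward='SURG' → inner[systolic >= 153] → G

D, D, D, D, N, N, D, E, G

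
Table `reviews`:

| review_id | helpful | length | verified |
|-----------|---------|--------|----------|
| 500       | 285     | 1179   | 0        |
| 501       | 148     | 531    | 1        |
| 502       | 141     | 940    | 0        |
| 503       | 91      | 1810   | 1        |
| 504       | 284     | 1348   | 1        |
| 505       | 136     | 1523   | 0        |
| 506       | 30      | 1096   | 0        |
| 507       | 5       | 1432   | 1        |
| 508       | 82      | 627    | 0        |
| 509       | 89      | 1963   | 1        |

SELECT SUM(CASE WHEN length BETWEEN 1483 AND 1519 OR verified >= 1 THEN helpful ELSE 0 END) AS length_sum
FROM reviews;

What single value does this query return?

review_id=500: ✗
review_id=501: ✓ → 148
review_id=502: ✗
review_id=503: ✓ → 91
review_id=504: ✓ → 284
review_id=505: ✗
review_id=506: ✗
review_id=507: ✓ → 5
review_id=508: ✗
review_id=509: ✓ → 89
length_sum = 148 + 91 + 284 + 5 + 89 = 617

617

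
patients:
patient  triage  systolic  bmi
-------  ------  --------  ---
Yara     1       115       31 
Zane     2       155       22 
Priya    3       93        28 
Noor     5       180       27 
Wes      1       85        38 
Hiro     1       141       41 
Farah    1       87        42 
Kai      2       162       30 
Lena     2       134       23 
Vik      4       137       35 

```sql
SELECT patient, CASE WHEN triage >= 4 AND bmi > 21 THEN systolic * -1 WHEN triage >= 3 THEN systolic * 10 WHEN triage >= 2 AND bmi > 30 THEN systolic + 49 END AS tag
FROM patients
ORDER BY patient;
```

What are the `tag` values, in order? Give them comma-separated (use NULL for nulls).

patient=Farah: (no match → NULL) → NULL
patient=Hiro: (no match → NULL) → NULL
patient=Kai: (no match → NULL) → NULL
patient=Lena: (no match → NULL) → NULL
patient=Noor: triage >= 4 AND bmi > 21 → -180
patient=Priya: triage >= 3 → 930
patient=Vik: triage >= 4 AND bmi > 21 → -137
patient=Wes: (no match → NULL) → NULL
patient=Yara: (no match → NULL) → NULL
patient=Zane: (no match → NULL) → NULL

NULL, NULL, NULL, NULL, -180, 930, -137, NULL, NULL, NULL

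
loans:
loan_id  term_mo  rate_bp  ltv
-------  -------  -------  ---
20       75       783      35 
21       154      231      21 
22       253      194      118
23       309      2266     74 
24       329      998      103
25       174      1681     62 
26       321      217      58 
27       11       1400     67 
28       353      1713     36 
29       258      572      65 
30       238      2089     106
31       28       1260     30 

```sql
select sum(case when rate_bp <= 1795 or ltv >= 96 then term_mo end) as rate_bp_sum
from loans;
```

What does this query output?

loan_id=20: ✓ → 75
loan_id=21: ✓ → 154
loan_id=22: ✓ → 253
loan_id=23: ✗
loan_id=24: ✓ → 329
loan_id=25: ✓ → 174
loan_id=26: ✓ → 321
loan_id=27: ✓ → 11
loan_id=28: ✓ → 353
loan_id=29: ✓ → 258
loan_id=30: ✓ → 238
loan_id=31: ✓ → 28
rate_bp_sum = 75 + 154 + 253 + 329 + 174 + 321 + 11 + 353 + 258 + 238 + 28 = 2194

2194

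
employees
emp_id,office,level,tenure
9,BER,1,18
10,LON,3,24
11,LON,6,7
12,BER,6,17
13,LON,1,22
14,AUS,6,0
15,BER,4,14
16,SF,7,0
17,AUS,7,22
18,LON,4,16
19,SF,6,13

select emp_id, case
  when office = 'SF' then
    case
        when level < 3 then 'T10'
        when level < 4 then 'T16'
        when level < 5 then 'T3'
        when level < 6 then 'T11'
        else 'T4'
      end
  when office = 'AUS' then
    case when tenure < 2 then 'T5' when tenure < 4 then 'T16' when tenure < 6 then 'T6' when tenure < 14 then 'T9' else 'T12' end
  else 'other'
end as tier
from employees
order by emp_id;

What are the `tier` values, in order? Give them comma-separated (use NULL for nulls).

emp_id=9: office='BER' → outer ELSE → other
emp_id=10: office='LON' → outer ELSE → other
emp_id=11: office='LON' → outer ELSE → other
emp_id=12: office='BER' → outer ELSE → other
emp_id=13: office='LON' → outer ELSE → other
emp_id=14: office='AUS' → inner[tenure < 2] → T5
emp_id=15: office='BER' → outer ELSE → other
emp_id=16: office='SF' → inner[ELSE] → T4
emp_id=17: office='AUS' → inner[ELSE] → T12
emp_id=18: office='LON' → outer ELSE → other
emp_id=19: office='SF' → inner[ELSE] → T4

other, other, other, other, other, T5, other, T4, T12, other, T4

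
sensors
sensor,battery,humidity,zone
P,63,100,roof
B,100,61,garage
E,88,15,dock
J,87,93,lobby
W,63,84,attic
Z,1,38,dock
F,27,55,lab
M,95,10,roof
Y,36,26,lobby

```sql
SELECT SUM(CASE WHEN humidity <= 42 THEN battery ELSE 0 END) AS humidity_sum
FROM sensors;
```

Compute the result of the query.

sensor=P: ✗
sensor=B: ✗
sensor=E: ✓ → 88
sensor=J: ✗
sensor=W: ✗
sensor=Z: ✓ → 1
sensor=F: ✗
sensor=M: ✓ → 95
sensor=Y: ✓ → 36
humidity_sum = 88 + 1 + 95 + 36 = 220

220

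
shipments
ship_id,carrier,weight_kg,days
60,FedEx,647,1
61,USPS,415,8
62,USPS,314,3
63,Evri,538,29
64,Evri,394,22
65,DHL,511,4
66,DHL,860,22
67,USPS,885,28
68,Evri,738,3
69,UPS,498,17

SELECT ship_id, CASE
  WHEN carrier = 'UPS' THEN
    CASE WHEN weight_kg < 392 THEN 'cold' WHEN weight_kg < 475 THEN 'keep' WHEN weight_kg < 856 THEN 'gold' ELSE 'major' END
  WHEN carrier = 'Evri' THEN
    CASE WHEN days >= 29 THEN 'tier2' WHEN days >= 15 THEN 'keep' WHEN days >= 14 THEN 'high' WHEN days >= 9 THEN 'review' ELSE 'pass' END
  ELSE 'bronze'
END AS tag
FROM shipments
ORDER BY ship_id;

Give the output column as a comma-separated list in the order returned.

ship_id=60: carrier='FedEx' → outer ELSE → bronze
ship_id=61: carrier='USPS' → outer ELSE → bronze
ship_id=62: carrier='USPS' → outer ELSE → bronze
ship_id=63: carrier='Evri' → inner[days >= 29] → tier2
ship_id=64: carrier='Evri' → inner[days >= 15] → keep
ship_id=65: carrier='DHL' → outer ELSE → bronze
ship_id=66: carrier='DHL' → outer ELSE → bronze
ship_id=67: carrier='USPS' → outer ELSE → bronze
ship_id=68: carrier='Evri' → inner[ELSE] → pass
ship_id=69: carrier='UPS' → inner[weight_kg < 856] → gold

bronze, bronze, bronze, tier2, keep, bronze, bronze, bronze, pass, gold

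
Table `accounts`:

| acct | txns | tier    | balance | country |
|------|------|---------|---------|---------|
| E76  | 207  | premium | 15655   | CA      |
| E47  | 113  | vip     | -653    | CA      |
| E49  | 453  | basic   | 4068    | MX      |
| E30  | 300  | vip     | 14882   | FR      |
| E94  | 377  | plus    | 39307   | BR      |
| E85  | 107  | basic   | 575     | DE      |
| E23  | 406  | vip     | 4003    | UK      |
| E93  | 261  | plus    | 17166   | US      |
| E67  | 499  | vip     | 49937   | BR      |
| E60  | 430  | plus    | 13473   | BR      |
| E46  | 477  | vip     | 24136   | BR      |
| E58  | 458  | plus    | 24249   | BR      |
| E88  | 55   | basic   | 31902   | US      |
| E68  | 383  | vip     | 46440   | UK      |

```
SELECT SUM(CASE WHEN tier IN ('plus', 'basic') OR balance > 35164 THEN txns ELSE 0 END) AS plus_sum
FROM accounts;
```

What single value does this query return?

3023

acct=E76: ✗
acct=E47: ✗
acct=E49: ✓ → 453
acct=E30: ✗
acct=E94: ✓ → 377
acct=E85: ✓ → 107
acct=E23: ✗
acct=E93: ✓ → 261
acct=E67: ✓ → 499
acct=E60: ✓ → 430
acct=E46: ✗
acct=E58: ✓ → 458
acct=E88: ✓ → 55
acct=E68: ✓ → 383
plus_sum = 453 + 377 + 107 + 261 + 499 + 430 + 458 + 55 + 383 = 3023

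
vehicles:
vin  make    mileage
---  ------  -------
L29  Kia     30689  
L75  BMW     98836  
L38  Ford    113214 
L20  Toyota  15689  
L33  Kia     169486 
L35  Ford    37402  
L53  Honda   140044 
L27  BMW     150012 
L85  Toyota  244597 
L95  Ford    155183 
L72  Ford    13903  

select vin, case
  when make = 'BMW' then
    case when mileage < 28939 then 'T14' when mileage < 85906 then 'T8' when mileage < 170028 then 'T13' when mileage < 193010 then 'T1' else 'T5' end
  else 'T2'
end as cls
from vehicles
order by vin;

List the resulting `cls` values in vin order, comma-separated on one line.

vin=L20: make='Toyota' → outer ELSE → T2
vin=L27: make='BMW' → inner[mileage < 170028] → T13
vin=L29: make='Kia' → outer ELSE → T2
vin=L33: make='Kia' → outer ELSE → T2
vin=L35: make='Ford' → outer ELSE → T2
vin=L38: make='Ford' → outer ELSE → T2
vin=L53: make='Honda' → outer ELSE → T2
vin=L72: make='Ford' → outer ELSE → T2
vin=L75: make='BMW' → inner[mileage < 170028] → T13
vin=L85: make='Toyota' → outer ELSE → T2
vin=L95: make='Ford' → outer ELSE → T2

T2, T13, T2, T2, T2, T2, T2, T2, T13, T2, T2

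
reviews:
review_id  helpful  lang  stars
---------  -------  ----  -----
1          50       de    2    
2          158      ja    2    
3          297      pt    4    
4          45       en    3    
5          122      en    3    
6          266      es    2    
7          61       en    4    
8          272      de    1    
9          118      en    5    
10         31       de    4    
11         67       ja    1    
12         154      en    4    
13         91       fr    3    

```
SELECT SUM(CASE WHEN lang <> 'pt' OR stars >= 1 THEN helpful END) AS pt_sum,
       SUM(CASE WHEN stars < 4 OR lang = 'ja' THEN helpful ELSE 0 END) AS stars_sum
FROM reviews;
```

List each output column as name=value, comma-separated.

[pt_sum: lang <> 'pt' OR stars >= 1]
review_id=1: ✓ → 50
review_id=2: ✓ → 158
review_id=3: ✓ → 297
review_id=4: ✓ → 45
review_id=5: ✓ → 122
review_id=6: ✓ → 266
review_id=7: ✓ → 61
review_id=8: ✓ → 272
review_id=9: ✓ → 118
review_id=10: ✓ → 31
review_id=11: ✓ → 67
review_id=12: ✓ → 154
review_id=13: ✓ → 91
pt_sum = 50 + 158 + 297 + 45 + 122 + 266 + 61 + 272 + 118 + 31 + 67 + 154 + 91 = 1732
—
[stars_sum: stars < 4 OR lang = 'ja']
review_id=1: ✓ → 50
review_id=2: ✓ → 158
review_id=3: ✗
review_id=4: ✓ → 45
review_id=5: ✓ → 122
review_id=6: ✓ → 266
review_id=7: ✗
review_id=8: ✓ → 272
review_id=9: ✗
review_id=10: ✗
review_id=11: ✓ → 67
review_id=12: ✗
review_id=13: ✓ → 91
stars_sum = 50 + 158 + 45 + 122 + 266 + 272 + 67 + 91 = 1071

pt_sum=1732, stars_sum=1071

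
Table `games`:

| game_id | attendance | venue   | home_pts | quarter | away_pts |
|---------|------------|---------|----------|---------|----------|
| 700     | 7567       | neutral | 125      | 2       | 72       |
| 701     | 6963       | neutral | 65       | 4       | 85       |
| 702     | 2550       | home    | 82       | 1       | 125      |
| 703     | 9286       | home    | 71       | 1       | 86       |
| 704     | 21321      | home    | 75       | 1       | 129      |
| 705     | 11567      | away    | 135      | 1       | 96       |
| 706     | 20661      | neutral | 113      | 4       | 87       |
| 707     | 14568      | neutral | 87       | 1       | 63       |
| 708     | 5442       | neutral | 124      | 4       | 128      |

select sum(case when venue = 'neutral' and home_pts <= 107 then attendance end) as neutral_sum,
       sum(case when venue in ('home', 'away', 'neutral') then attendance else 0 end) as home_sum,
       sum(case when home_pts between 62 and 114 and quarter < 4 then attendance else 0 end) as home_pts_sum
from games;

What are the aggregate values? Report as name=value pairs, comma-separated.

[neutral_sum: venue = 'neutral' and home_pts <= 107]
game_id=700: ✗
game_id=701: ✓ → 6963
game_id=702: ✗
game_id=703: ✗
game_id=704: ✗
game_id=705: ✗
game_id=706: ✗
game_id=707: ✓ → 14568
game_id=708: ✗
neutral_sum = 6963 + 14568 = 21531
—
[home_sum: venue in ('home', 'away', 'neutral')]
game_id=700: ✓ → 7567
game_id=701: ✓ → 6963
game_id=702: ✓ → 2550
game_id=703: ✓ → 9286
game_id=704: ✓ → 21321
game_id=705: ✓ → 11567
game_id=706: ✓ → 20661
game_id=707: ✓ → 14568
game_id=708: ✓ → 5442
home_sum = 7567 + 6963 + 2550 + 9286 + 21321 + 11567 + 20661 + 14568 + 5442 = 99925
—
[home_pts_sum: home_pts between 62 and 114 and quarter < 4]
game_id=700: ✗
game_id=701: ✗
game_id=702: ✓ → 2550
game_id=703: ✓ → 9286
game_id=704: ✓ → 21321
game_id=705: ✗
game_id=706: ✗
game_id=707: ✓ → 14568
game_id=708: ✗
home_pts_sum = 2550 + 9286 + 21321 + 14568 = 47725

neutral_sum=21531, home_sum=99925, home_pts_sum=47725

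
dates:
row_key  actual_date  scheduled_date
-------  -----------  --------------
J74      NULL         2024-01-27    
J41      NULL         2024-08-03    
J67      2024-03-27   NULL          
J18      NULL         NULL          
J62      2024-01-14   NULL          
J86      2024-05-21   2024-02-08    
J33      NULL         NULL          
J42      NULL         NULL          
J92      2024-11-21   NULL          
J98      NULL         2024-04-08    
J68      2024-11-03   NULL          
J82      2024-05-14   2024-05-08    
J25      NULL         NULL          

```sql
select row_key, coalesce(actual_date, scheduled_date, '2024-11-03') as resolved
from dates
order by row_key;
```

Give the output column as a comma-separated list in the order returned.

2024-11-03, 2024-11-03, 2024-11-03, 2024-08-03, 2024-11-03, 2024-01-14, 2024-03-27, 2024-11-03, 2024-01-27, 2024-05-14, 2024-05-21, 2024-11-21, 2024-04-08

row_key=J18: actual_date=NULL, scheduled_date=NULL, → literal 2024-11-03 → 2024-11-03
row_key=J25: actual_date=NULL, scheduled_date=NULL, → literal 2024-11-03 → 2024-11-03
row_key=J33: actual_date=NULL, scheduled_date=NULL, → literal 2024-11-03 → 2024-11-03
row_key=J41: actual_date=NULL, scheduled_date=2024-08-03 → 2024-08-03
row_key=J42: actual_date=NULL, scheduled_date=NULL, → literal 2024-11-03 → 2024-11-03
row_key=J62: actual_date=2024-01-14 → 2024-01-14
row_key=J67: actual_date=2024-03-27 → 2024-03-27
row_key=J68: actual_date=2024-11-03 → 2024-11-03
row_key=J74: actual_date=NULL, scheduled_date=2024-01-27 → 2024-01-27
row_key=J82: actual_date=2024-05-14 → 2024-05-14
row_key=J86: actual_date=2024-05-21 → 2024-05-21
row_key=J92: actual_date=2024-11-21 → 2024-11-21
row_key=J98: actual_date=NULL, scheduled_date=2024-04-08 → 2024-04-08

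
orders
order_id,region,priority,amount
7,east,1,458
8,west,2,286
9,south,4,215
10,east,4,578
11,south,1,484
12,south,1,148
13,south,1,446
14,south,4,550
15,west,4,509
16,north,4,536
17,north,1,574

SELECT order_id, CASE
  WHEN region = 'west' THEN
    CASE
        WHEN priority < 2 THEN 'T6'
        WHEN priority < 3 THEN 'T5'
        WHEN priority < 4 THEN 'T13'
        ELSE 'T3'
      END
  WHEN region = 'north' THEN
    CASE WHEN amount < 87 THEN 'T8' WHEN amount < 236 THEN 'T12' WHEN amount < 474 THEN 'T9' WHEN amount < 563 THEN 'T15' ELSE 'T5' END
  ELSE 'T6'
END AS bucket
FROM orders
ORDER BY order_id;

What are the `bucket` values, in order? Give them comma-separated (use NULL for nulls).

T6, T5, T6, T6, T6, T6, T6, T6, T3, T15, T5

order_id=7: region='east' → outer ELSE → T6
order_id=8: region='west' → inner[priority < 3] → T5
order_id=9: region='south' → outer ELSE → T6
order_id=10: region='east' → outer ELSE → T6
order_id=11: region='south' → outer ELSE → T6
order_id=12: region='south' → outer ELSE → T6
order_id=13: region='south' → outer ELSE → T6
order_id=14: region='south' → outer ELSE → T6
order_id=15: region='west' → inner[ELSE] → T3
order_id=16: region='north' → inner[amount < 563] → T15
order_id=17: region='north' → inner[ELSE] → T5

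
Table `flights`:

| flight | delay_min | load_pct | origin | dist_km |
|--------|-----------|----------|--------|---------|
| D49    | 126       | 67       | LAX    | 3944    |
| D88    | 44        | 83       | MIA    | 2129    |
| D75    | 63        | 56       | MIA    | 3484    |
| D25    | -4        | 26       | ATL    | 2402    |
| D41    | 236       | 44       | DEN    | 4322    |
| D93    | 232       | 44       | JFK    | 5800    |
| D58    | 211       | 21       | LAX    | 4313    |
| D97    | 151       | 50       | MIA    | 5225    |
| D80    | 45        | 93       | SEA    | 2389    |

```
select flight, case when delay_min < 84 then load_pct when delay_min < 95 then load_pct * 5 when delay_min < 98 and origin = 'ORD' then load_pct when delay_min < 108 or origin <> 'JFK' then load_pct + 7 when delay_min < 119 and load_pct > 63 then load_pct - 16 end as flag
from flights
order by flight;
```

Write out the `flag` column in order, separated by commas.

flight=D25: delay_min < 84 → 26
flight=D41: delay_min < 108 or origin <> 'JFK' → 51
flight=D49: delay_min < 108 or origin <> 'JFK' → 74
flight=D58: delay_min < 108 or origin <> 'JFK' → 28
flight=D75: delay_min < 84 → 56
flight=D80: delay_min < 84 → 93
flight=D88: delay_min < 84 → 83
flight=D93: (no match → NULL) → NULL
flight=D97: delay_min < 108 or origin <> 'JFK' → 57

26, 51, 74, 28, 56, 93, 83, NULL, 57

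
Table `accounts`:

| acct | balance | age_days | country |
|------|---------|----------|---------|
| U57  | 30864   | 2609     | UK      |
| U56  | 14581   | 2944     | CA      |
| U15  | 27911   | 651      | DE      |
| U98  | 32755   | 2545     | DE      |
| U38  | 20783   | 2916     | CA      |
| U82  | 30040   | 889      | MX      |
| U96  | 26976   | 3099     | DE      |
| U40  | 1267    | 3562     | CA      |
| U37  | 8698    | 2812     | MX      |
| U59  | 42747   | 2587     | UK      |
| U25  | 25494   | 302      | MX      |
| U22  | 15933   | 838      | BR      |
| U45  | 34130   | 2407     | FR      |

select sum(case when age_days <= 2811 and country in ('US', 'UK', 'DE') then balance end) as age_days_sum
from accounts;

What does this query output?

acct=U57: ✓ → 30864
acct=U56: ✗
acct=U15: ✓ → 27911
acct=U98: ✓ → 32755
acct=U38: ✗
acct=U82: ✗
acct=U96: ✗
acct=U40: ✗
acct=U37: ✗
acct=U59: ✓ → 42747
acct=U25: ✗
acct=U22: ✗
acct=U45: ✗
age_days_sum = 30864 + 27911 + 32755 + 42747 = 134277

134277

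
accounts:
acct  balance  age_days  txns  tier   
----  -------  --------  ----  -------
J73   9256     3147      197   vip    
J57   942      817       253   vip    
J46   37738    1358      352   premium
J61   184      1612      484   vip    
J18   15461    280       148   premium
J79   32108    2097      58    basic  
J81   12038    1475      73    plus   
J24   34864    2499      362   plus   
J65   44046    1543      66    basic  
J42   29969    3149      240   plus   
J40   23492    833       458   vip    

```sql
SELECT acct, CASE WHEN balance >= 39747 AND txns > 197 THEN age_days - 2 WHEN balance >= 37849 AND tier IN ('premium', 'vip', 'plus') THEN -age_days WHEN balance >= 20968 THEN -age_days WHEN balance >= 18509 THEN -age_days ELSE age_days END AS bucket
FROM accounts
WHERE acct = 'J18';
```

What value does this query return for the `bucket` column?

280

acct = J18: balance=15461, age_days=280, txns=148, tier=premium.
balance >= 39747 AND txns > 197 → false
balance >= 37849 AND tier IN ('premium', 'vip', 'plus') → false
balance >= 20968 → false
balance >= 18509 → false
No prior WHEN matched → ELSE → 280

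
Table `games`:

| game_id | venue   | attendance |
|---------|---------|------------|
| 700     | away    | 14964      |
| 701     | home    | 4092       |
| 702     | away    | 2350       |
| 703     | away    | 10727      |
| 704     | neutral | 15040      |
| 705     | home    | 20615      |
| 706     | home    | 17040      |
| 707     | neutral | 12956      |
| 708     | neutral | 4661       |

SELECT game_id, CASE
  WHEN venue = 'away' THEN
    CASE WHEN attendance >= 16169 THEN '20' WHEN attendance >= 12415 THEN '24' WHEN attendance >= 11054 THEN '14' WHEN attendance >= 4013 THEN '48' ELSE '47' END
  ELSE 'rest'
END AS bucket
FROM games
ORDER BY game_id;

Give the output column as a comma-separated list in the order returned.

24, rest, 47, 48, rest, rest, rest, rest, rest

game_id=700: venue='away' → inner[attendance >= 12415] → 24
game_id=701: venue='home' → outer ELSE → rest
game_id=702: venue='away' → inner[ELSE] → 47
game_id=703: venue='away' → inner[attendance >= 4013] → 48
game_id=704: venue='neutral' → outer ELSE → rest
game_id=705: venue='home' → outer ELSE → rest
game_id=706: venue='home' → outer ELSE → rest
game_id=707: venue='neutral' → outer ELSE → rest
game_id=708: venue='neutral' → outer ELSE → rest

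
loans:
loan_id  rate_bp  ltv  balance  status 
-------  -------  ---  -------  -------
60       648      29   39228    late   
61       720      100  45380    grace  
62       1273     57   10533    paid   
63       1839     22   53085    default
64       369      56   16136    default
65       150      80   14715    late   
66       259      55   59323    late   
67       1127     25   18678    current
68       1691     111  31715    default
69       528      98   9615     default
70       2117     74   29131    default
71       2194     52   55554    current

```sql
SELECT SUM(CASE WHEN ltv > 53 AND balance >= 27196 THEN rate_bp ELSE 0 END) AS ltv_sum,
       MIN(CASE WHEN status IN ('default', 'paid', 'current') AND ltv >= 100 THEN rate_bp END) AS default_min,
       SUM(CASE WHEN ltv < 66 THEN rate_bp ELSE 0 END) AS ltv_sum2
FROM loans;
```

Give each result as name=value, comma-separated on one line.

[ltv_sum: ltv > 53 AND balance >= 27196]
loan_id=60: ✗
loan_id=61: ✓ → 720
loan_id=62: ✗
loan_id=63: ✗
loan_id=64: ✗
loan_id=65: ✗
loan_id=66: ✓ → 259
loan_id=67: ✗
loan_id=68: ✓ → 1691
loan_id=69: ✗
loan_id=70: ✓ → 2117
loan_id=71: ✗
ltv_sum = 720 + 259 + 1691 + 2117 = 4787
—
[default_min: status IN ('default', 'paid', 'current') AND ltv >= 100]
loan_id=60: ✗
loan_id=61: ✗
loan_id=62: ✗
loan_id=63: ✗
loan_id=64: ✗
loan_id=65: ✗
loan_id=66: ✗
loan_id=67: ✗
loan_id=68: ✓ → 1691
loan_id=69: ✗
loan_id=70: ✗
loan_id=71: ✗
default_min = MIN(1691) = 1691
—
[ltv_sum2: ltv < 66]
loan_id=60: ✓ → 648
loan_id=61: ✗
loan_id=62: ✓ → 1273
loan_id=63: ✓ → 1839
loan_id=64: ✓ → 369
loan_id=65: ✗
loan_id=66: ✓ → 259
loan_id=67: ✓ → 1127
loan_id=68: ✗
loan_id=69: ✗
loan_id=70: ✗
loan_id=71: ✓ → 2194
ltv_sum2 = 648 + 1273 + 1839 + 369 + 259 + 1127 + 2194 = 7709

ltv_sum=4787, default_min=1691, ltv_sum2=7709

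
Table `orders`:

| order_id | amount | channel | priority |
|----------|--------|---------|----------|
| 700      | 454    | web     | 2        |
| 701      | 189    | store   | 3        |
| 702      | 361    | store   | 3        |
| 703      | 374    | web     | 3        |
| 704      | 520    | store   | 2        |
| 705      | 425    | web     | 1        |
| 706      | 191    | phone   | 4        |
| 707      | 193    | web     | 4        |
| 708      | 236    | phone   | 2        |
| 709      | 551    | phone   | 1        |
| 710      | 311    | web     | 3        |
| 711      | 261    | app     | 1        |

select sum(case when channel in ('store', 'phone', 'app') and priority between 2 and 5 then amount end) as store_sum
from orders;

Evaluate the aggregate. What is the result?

1497

order_id=700: ✗
order_id=701: ✓ → 189
order_id=702: ✓ → 361
order_id=703: ✗
order_id=704: ✓ → 520
order_id=705: ✗
order_id=706: ✓ → 191
order_id=707: ✗
order_id=708: ✓ → 236
order_id=709: ✗
order_id=710: ✗
order_id=711: ✗
store_sum = 189 + 361 + 520 + 191 + 236 = 1497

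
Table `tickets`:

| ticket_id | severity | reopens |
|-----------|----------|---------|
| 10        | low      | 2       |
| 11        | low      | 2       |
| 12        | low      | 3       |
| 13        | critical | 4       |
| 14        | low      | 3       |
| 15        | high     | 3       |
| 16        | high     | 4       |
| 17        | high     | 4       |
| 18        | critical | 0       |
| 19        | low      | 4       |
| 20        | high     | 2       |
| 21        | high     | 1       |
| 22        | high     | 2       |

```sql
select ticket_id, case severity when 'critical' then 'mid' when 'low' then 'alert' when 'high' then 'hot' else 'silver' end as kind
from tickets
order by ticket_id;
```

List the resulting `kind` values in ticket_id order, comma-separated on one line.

ticket_id=10: severity='low' → alert
ticket_id=11: severity='low' → alert
ticket_id=12: severity='low' → alert
ticket_id=13: severity='critical' → mid
ticket_id=14: severity='low' → alert
ticket_id=15: severity='high' → hot
ticket_id=16: severity='high' → hot
ticket_id=17: severity='high' → hot
ticket_id=18: severity='critical' → mid
ticket_id=19: severity='low' → alert
ticket_id=20: severity='high' → hot
ticket_id=21: severity='high' → hot
ticket_id=22: severity='high' → hot

alert, alert, alert, mid, alert, hot, hot, hot, mid, alert, hot, hot, hot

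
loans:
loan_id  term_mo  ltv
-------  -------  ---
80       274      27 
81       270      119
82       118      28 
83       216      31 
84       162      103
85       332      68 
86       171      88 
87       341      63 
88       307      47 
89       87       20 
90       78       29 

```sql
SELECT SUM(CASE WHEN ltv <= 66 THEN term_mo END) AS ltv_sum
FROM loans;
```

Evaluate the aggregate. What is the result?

loan_id=80: ✓ → 274
loan_id=81: ✗
loan_id=82: ✓ → 118
loan_id=83: ✓ → 216
loan_id=84: ✗
loan_id=85: ✗
loan_id=86: ✗
loan_id=87: ✓ → 341
loan_id=88: ✓ → 307
loan_id=89: ✓ → 87
loan_id=90: ✓ → 78
ltv_sum = 274 + 118 + 216 + 341 + 307 + 87 + 78 = 1421

1421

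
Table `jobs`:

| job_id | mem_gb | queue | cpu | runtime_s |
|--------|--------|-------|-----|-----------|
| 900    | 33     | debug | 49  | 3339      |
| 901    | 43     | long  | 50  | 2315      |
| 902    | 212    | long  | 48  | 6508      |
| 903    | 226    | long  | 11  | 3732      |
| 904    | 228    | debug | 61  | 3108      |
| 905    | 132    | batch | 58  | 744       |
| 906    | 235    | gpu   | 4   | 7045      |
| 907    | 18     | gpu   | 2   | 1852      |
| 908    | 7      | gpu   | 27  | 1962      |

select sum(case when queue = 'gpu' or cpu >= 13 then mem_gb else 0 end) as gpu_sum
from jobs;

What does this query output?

908

job_id=900: ✓ → 33
job_id=901: ✓ → 43
job_id=902: ✓ → 212
job_id=903: ✗
job_id=904: ✓ → 228
job_id=905: ✓ → 132
job_id=906: ✓ → 235
job_id=907: ✓ → 18
job_id=908: ✓ → 7
gpu_sum = 33 + 43 + 212 + 228 + 132 + 235 + 18 + 7 = 908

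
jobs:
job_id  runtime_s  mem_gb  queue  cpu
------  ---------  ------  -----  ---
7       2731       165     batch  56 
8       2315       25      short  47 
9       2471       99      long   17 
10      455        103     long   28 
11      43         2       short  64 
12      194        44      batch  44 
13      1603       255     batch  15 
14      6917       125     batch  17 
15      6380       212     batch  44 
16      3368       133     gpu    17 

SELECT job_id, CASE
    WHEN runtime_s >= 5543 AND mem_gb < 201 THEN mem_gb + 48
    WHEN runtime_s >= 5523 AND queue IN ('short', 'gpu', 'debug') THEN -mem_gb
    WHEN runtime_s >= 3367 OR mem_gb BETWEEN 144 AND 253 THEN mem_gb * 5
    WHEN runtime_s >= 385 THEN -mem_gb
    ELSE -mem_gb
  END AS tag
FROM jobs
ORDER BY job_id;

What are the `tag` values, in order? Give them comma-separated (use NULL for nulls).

job_id=7: runtime_s >= 3367 OR mem_gb BETWEEN 144 AND 253 → 825
job_id=8: runtime_s >= 385 → -25
job_id=9: runtime_s >= 385 → -99
job_id=10: runtime_s >= 385 → -103
job_id=11: ELSE → -2
job_id=12: ELSE → -44
job_id=13: runtime_s >= 385 → -255
job_id=14: runtime_s >= 5543 AND mem_gb < 201 → 173
job_id=15: runtime_s >= 3367 OR mem_gb BETWEEN 144 AND 253 → 1060
job_id=16: runtime_s >= 3367 OR mem_gb BETWEEN 144 AND 253 → 665

825, -25, -99, -103, -2, -44, -255, 173, 1060, 665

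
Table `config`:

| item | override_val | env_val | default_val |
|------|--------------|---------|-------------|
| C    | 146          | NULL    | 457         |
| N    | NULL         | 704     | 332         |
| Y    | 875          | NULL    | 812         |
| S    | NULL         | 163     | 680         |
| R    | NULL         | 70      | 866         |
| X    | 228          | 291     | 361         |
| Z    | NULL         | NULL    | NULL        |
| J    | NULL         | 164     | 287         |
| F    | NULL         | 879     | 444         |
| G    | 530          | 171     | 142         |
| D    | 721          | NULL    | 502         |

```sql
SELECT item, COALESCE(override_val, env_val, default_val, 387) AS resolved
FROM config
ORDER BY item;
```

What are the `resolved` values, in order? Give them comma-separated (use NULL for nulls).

item=C: override_val=146 → 146
item=D: override_val=721 → 721
item=F: override_val=NULL, env_val=879 → 879
item=G: override_val=530 → 530
item=J: override_val=NULL, env_val=164 → 164
item=N: override_val=NULL, env_val=704 → 704
item=R: override_val=NULL, env_val=70 → 70
item=S: override_val=NULL, env_val=163 → 163
item=X: override_val=228 → 228
item=Y: override_val=875 → 875
item=Z: override_val=NULL, env_val=NULL, default_val=NULL, → literal 387 → 387

146, 721, 879, 530, 164, 704, 70, 163, 228, 875, 387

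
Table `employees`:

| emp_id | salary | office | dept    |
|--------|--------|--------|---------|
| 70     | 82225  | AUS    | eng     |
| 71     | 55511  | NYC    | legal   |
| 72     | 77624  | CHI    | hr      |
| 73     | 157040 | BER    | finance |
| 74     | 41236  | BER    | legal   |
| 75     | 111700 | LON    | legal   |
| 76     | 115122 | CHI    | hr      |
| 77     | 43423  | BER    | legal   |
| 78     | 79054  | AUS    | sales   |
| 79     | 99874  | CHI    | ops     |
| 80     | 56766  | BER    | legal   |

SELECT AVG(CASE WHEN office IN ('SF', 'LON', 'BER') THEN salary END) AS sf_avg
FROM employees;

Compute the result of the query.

emp_id=70: ✗
emp_id=71: ✗
emp_id=72: ✗
emp_id=73: ✓ → 157040
emp_id=74: ✓ → 41236
emp_id=75: ✓ → 111700
emp_id=76: ✗
emp_id=77: ✓ → 43423
emp_id=78: ✗
emp_id=79: ✗
emp_id=80: ✓ → 56766
sf_avg = (157040 + 41236 + 111700 + 43423 + 56766) / 5 = 82033

82033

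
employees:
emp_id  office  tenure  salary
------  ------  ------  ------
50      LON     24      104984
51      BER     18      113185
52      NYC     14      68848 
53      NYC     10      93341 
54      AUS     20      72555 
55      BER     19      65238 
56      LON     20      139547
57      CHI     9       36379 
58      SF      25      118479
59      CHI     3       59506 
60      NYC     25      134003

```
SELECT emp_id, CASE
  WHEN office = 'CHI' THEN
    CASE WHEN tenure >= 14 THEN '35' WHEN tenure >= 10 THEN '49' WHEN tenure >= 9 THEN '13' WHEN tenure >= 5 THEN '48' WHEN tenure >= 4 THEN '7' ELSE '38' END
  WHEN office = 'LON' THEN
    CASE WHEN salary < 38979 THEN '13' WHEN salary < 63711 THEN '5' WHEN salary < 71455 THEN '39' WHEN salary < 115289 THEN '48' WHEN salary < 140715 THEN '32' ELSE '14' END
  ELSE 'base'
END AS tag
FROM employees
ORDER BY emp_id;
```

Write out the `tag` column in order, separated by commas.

emp_id=50: office='LON' → inner[salary < 115289] → 48
emp_id=51: office='BER' → outer ELSE → base
emp_id=52: office='NYC' → outer ELSE → base
emp_id=53: office='NYC' → outer ELSE → base
emp_id=54: office='AUS' → outer ELSE → base
emp_id=55: office='BER' → outer ELSE → base
emp_id=56: office='LON' → inner[salary < 140715] → 32
emp_id=57: office='CHI' → inner[tenure >= 9] → 13
emp_id=58: office='SF' → outer ELSE → base
emp_id=59: office='CHI' → inner[ELSE] → 38
emp_id=60: office='NYC' → outer ELSE → base

48, base, base, base, base, base, 32, 13, base, 38, base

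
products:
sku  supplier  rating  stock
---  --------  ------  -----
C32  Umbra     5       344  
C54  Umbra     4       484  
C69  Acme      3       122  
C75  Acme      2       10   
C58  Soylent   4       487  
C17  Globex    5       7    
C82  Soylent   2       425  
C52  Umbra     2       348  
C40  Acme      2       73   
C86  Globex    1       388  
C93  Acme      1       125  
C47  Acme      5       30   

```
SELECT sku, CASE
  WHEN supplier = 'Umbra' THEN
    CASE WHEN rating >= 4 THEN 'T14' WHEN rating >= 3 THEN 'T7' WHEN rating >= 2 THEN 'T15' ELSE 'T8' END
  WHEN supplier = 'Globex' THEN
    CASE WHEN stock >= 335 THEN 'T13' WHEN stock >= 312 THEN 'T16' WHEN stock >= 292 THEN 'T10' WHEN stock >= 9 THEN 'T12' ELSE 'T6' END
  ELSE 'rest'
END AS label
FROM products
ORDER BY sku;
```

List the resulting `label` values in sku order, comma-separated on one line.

T6, T14, rest, rest, T15, T14, rest, rest, rest, rest, T13, rest

sku=C17: supplier='Globex' → inner[ELSE] → T6
sku=C32: supplier='Umbra' → inner[rating >= 4] → T14
sku=C40: supplier='Acme' → outer ELSE → rest
sku=C47: supplier='Acme' → outer ELSE → rest
sku=C52: supplier='Umbra' → inner[rating >= 2] → T15
sku=C54: supplier='Umbra' → inner[rating >= 4] → T14
sku=C58: supplier='Soylent' → outer ELSE → rest
sku=C69: supplier='Acme' → outer ELSE → rest
sku=C75: supplier='Acme' → outer ELSE → rest
sku=C82: supplier='Soylent' → outer ELSE → rest
sku=C86: supplier='Globex' → inner[stock >= 335] → T13
sku=C93: supplier='Acme' → outer ELSE → rest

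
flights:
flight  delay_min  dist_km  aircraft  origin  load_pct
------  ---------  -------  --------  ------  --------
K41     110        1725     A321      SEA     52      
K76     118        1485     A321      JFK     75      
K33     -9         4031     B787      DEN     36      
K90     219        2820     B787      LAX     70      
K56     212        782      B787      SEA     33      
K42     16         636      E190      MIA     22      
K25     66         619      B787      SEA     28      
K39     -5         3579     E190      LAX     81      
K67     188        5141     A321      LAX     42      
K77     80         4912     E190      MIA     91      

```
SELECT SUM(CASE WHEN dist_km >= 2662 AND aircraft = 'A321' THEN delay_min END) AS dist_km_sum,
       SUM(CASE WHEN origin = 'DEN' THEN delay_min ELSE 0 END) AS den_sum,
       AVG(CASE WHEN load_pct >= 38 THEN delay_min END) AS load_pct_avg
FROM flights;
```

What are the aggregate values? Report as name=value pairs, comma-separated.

[dist_km_sum: dist_km >= 2662 AND aircraft = 'A321']
flight=K41: ✗
flight=K76: ✗
flight=K33: ✗
flight=K90: ✗
flight=K56: ✗
flight=K42: ✗
flight=K25: ✗
flight=K39: ✗
flight=K67: ✓ → 188
flight=K77: ✗
dist_km_sum = 188
—
[den_sum: origin = 'DEN']
flight=K41: ✗
flight=K76: ✗
flight=K33: ✓ → -9
flight=K90: ✗
flight=K56: ✗
flight=K42: ✗
flight=K25: ✗
flight=K39: ✗
flight=K67: ✗
flight=K77: ✗
den_sum = -9
—
[load_pct_avg: load_pct >= 38]
flight=K41: ✓ → 110
flight=K76: ✓ → 118
flight=K33: ✗
flight=K90: ✓ → 219
flight=K56: ✗
flight=K42: ✗
flight=K25: ✗
flight=K39: ✓ → -5
flight=K67: ✓ → 188
flight=K77: ✓ → 80
load_pct_avg = (110 + 118 + 219 + -5 + 188 + 80) / 6 = 118.3333333333

dist_km_sum=188, den_sum=-9, load_pct_avg=118.3333333333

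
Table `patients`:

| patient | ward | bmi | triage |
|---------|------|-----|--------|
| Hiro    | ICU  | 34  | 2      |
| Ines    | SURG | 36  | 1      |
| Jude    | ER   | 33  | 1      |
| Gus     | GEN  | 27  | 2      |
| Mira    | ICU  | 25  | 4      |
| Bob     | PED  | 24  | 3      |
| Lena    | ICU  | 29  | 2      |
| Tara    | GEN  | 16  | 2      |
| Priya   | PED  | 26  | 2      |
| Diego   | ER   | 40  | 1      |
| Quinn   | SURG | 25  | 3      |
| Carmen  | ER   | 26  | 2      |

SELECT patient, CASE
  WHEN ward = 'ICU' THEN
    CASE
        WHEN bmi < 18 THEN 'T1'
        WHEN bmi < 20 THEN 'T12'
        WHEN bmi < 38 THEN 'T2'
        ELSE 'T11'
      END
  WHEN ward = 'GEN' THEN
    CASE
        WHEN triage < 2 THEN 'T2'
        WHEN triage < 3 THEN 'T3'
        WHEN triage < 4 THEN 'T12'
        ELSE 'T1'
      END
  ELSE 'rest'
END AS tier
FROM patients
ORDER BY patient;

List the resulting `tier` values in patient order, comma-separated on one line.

rest, rest, rest, T3, T2, rest, rest, T2, T2, rest, rest, T3

patient=Bob: ward='PED' → outer ELSE → rest
patient=Carmen: ward='ER' → outer ELSE → rest
patient=Diego: ward='ER' → outer ELSE → rest
patient=Gus: ward='GEN' → inner[triage < 3] → T3
patient=Hiro: ward='ICU' → inner[bmi < 38] → T2
patient=Ines: ward='SURG' → outer ELSE → rest
patient=Jude: ward='ER' → outer ELSE → rest
patient=Lena: ward='ICU' → inner[bmi < 38] → T2
patient=Mira: ward='ICU' → inner[bmi < 38] → T2
patient=Priya: ward='PED' → outer ELSE → rest
patient=Quinn: ward='SURG' → outer ELSE → rest
patient=Tara: ward='GEN' → inner[triage < 3] → T3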